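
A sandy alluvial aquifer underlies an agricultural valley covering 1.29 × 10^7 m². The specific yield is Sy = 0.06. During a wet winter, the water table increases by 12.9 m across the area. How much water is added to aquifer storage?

ΔV ≈ 9.98 × 10^6 m³

ΔV = Sy × A × Δh = 0.06 × 1.29 × 10^7 m² × 12.9 m = 9.985 × 10^6 m³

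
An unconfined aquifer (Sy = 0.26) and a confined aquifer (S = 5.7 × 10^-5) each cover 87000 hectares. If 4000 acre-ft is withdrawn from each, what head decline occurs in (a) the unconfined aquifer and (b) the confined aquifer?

A = 87000 hectares = 8.7 × 10^8 m²
ΔV = 4000 acre-ft = 4.934 × 10^6 m³
Unconfined: Δh_u = ΔV/(Sy·A) = 4.934 × 10^6/(0.26 × 8.7 × 10^8) = 0.02181 m
Confined: Δh_c = ΔV/(S·A) = 4.934 × 10^6/(5.7 × 10^-5 × 8.7 × 10^8) = 99.49 m

Δh_u ≈ 0.0218 m; Δh_c ≈ 99.5 m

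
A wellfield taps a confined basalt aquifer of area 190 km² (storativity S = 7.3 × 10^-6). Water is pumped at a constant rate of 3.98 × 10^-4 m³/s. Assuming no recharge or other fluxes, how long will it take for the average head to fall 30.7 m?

A = 190 km² = 1.9 × 10^8 m²
ΔV = S × A × Δh = 7.3 × 10^-6 × 1.9 × 10^8 × 30.7 = 42580 m³
Q = 3.98 × 10^-4 m³/s = 34.39 m³/d
t = ΔV / Q = 42580 m³ / 34.39 m³/d = 1238 d

t ≈ 1240 days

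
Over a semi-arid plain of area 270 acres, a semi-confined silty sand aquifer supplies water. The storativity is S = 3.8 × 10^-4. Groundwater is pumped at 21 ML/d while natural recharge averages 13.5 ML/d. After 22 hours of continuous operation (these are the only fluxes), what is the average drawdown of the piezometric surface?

A = 270 acres = 1.093 × 10^6 m²
Net abstraction = 21 − 13.5 = 7.5 ML/d
Q_net = 7.5 ML/d = 7500 m³/d
t = 22 hours = 0.9167 d
ΔV = Q × t = 7500 m³/d × 0.9167 d = 6875 m³
Δh = ΔV / (S × A) = 6875 / (3.8 × 10^-4 × 1.093 × 10^6) = 16.56 m

Δh ≈ 16.6 m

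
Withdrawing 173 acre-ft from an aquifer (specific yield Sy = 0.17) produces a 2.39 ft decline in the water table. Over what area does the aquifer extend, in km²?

Δh = 2.39 ft = 0.7285 m
ΔV = 173 acre-ft = 2.134 × 10^5 m³
A = ΔV / (Sy × Δh) = 2.134 × 10^5 / (0.17 × 0.7285) = 1.723 × 10^6 m²
A = 1.723 × 10^6 m² = 1.723 km²

A ≈ 1.72 km²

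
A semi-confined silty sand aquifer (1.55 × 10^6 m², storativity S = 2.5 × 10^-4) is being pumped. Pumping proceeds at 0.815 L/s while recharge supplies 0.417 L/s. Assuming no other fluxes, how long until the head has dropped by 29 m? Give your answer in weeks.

t ≈ 46.7 weeks

ΔV = S × A × Δh = 2.5 × 10^-4 × 1.55 × 10^6 × 29 = 11240 m³
Net withdrawal = 0.815 − 0.417 = 0.398 L/s = 34.39 m³/d
t = ΔV / Q = 11240 m³ / 34.39 m³/d = 326.8 d
t = 326.8 d ≈ 46.68 weeks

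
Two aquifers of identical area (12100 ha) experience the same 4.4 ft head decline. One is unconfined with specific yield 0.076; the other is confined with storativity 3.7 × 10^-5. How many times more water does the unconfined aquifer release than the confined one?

ΔV_u / ΔV_c ≈ 2050

A = 12100 ha = 1.21 × 10^8 m²
Δh = 4.4 ft = 1.341 m
Unconfined: ΔV_u = Sy × A × Δh = 0.076 × 1.21 × 10^8 × 1.341 = 1.233 × 10^7 m³
Confined: ΔV_c = S × A × Δh = 3.7 × 10^-5 × 1.21 × 10^8 × 1.341 = 6004 m³
Ratio = ΔV_u / ΔV_c = Sy / S = 0.076 / 3.7 × 10^-5 = 2054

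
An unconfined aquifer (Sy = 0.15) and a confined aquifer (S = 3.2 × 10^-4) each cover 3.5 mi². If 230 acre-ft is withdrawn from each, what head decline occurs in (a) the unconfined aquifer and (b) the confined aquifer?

Δh_u ≈ 0.209 m; Δh_c ≈ 97.8 m

A = 3.5 mi² = 9.065 × 10^6 m²
ΔV = 230 acre-ft = 2.837 × 10^5 m³
Unconfined: Δh_u = ΔV/(Sy·A) = 2.837 × 10^5/(0.15 × 9.065 × 10^6) = 0.2086 m
Confined: Δh_c = ΔV/(S·A) = 2.837 × 10^5/(3.2 × 10^-4 × 9.065 × 10^6) = 97.8 m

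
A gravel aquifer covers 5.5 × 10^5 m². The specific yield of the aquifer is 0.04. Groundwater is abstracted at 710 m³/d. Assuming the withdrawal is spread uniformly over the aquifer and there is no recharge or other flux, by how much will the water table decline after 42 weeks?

t = 42 weeks = 294 d
ΔV = Q × t = 710 m³/d × 294 d = 2.087 × 10^5 m³
Δh = ΔV / (Sy × A) = 2.087 × 10^5 / (0.04 × 5.5 × 10^5) = 9.488 m

Δh ≈ 9.49 m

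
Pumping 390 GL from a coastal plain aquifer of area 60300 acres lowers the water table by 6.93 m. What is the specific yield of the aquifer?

Sy ≈ 0.23

A = 60300 acres = 2.44 × 10^8 m²
ΔV = 390 GL = 3.9 × 10^8 m³
Sy = ΔV / (A × Δh) = 3.9 × 10^8 m³ / (2.44 × 10^8 m² × 6.93 m) = 0.2306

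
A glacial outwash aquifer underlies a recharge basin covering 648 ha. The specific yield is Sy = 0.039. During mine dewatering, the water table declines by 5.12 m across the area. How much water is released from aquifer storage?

A = 648 ha = 6.48 × 10^6 m²
ΔV = Sy × A × Δh = 0.039 × 6.48 × 10^6 m² × 5.12 m = 1.294 × 10^6 m³

ΔV ≈ 1.29 × 10^6 m³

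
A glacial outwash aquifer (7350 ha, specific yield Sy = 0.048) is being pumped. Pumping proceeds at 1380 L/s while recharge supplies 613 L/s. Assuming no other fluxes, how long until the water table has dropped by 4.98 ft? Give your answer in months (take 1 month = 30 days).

A = 7350 ha = 7.35 × 10^7 m²
Δh = 4.98 ft = 1.518 m
ΔV = Sy × A × Δh = 0.048 × 7.35 × 10^7 × 1.518 = 5.355 × 10^6 m³
Net withdrawal = 1380 − 613 = 767 L/s = 66270 m³/d
t = ΔV / Q = 5.355 × 10^6 m³ / 66270 m³/d = 80.81 d
t = 80.81 d ≈ 2.694 months

t ≈ 2.69 months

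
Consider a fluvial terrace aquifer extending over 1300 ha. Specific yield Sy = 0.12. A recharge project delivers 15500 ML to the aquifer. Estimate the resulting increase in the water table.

Δh ≈ 9.94 m

A = 1300 ha = 1.3 × 10^7 m²
ΔV = 15500 ML = 1.55 × 10^7 m³
Δh = ΔV / (Sy × A) = 1.55 × 10^7 m³ / (0.12 × 1.3 × 10^7 m²) = 9.936 m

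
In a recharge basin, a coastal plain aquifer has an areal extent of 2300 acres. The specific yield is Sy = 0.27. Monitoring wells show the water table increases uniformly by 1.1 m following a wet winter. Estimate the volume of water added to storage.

A = 2300 acres = 9.308 × 10^6 m²
ΔV = Sy × A × Δh = 0.27 × 9.308 × 10^6 m² × 1.1 m = 2.764 × 10^6 m³

ΔV ≈ 2.76 × 10^6 m³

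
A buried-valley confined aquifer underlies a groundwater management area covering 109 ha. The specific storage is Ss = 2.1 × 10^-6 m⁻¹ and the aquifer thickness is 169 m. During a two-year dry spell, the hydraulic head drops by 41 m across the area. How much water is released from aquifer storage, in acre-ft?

ΔV ≈ 12.9 acre-ft

S = Ss × b = 2.1 × 10^-6 m⁻¹ × 169 m = 3.549 × 10^-4
A = 109 ha = 1.09 × 10^6 m²
ΔV = S × A × Δh = 3.549 × 10^-4 × 1.09 × 10^6 m² × 41 m = 15860 m³
ΔV = 15860 m³ = 12.86 acre-ft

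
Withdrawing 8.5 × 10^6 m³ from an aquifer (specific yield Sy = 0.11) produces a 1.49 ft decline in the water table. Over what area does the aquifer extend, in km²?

Δh = 1.49 ft = 0.4542 m
A = ΔV / (Sy × Δh) = 8.5 × 10^6 / (0.11 × 0.4542) = 1.701 × 10^8 m²
A = 1.701 × 10^8 m² = 170.1 km²

A ≈ 170 km²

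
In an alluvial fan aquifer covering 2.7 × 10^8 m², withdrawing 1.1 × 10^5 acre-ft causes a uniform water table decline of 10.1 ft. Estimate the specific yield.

Sy ≈ 0.16

Δh = 10.1 ft = 3.078 m
ΔV = 1.1 × 10^5 acre-ft = 1.357 × 10^8 m³
Sy = ΔV / (A × Δh) = 1.357 × 10^8 m³ / (2.7 × 10^8 m² × 3.078 m) = 0.1632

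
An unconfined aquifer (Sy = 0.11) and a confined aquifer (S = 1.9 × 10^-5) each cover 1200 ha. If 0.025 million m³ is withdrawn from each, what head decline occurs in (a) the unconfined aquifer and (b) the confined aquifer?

Δh_u ≈ 0.0189 m; Δh_c ≈ 110 m

A = 1200 ha = 1.2 × 10^7 m²
ΔV = 0.025 million m³ = 25000 m³
Unconfined: Δh_u = ΔV/(Sy·A) = 25000/(0.11 × 1.2 × 10^7) = 0.01894 m
Confined: Δh_c = ΔV/(S·A) = 25000/(1.9 × 10^-5 × 1.2 × 10^7) = 109.6 m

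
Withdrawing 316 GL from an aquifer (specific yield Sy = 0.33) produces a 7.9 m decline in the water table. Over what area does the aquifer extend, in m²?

ΔV = 316 GL = 3.16 × 10^8 m³
A = ΔV / (Sy × Δh) = 3.16 × 10^8 / (0.33 × 7.9) = 1.212 × 10^8 m²

A ≈ 1.21 × 10^8 m²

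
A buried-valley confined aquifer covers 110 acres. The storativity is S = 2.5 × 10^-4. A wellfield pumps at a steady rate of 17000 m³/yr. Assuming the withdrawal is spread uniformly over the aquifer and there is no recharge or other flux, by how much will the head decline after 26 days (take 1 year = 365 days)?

Δh ≈ 10.9 m

A = 110 acres = 4.452 × 10^5 m²
Q = 17000 m³/yr = 46.58 m³/d
ΔV = Q × t = 46.58 m³/d × 26 d = 1211 m³
Δh = ΔV / (S × A) = 1211 / (2.5 × 10^-4 × 4.452 × 10^5) = 10.88 m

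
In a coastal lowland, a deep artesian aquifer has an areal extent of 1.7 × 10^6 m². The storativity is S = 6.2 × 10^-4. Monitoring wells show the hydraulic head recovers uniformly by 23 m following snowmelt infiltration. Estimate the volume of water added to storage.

ΔV = S × A × Δh = 6.2 × 10^-4 × 1.7 × 10^6 m² × 23 m = 24240 m³

ΔV ≈ 24200 m³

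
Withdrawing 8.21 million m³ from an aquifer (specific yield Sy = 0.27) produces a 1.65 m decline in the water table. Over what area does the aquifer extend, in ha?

A ≈ 1840 ha

ΔV = 8.21 million m³ = 8.21 × 10^6 m³
A = ΔV / (Sy × Δh) = 8.21 × 10^6 / (0.27 × 1.65) = 1.843 × 10^7 m²
A = 1.843 × 10^7 m² = 1843 ha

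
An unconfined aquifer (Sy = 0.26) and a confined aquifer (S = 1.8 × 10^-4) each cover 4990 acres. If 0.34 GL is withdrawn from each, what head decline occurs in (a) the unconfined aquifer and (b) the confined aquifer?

A = 4990 acres = 2.019 × 10^7 m²
ΔV = 0.34 GL = 3.4 × 10^5 m³
Unconfined: Δh_u = ΔV/(Sy·A) = 3.4 × 10^5/(0.26 × 2.019 × 10^7) = 0.06476 m
Confined: Δh_c = ΔV/(S·A) = 3.4 × 10^5/(1.8 × 10^-4 × 2.019 × 10^7) = 93.54 m

Δh_u ≈ 0.0648 m; Δh_c ≈ 93.5 m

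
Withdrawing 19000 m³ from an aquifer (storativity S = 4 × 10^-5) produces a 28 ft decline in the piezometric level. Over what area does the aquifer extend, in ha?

Δh = 28 ft = 8.534 m
A = ΔV / (S × Δh) = 19000 / (4 × 10^-5 × 8.534) = 5.566 × 10^7 m²
A = 5.566 × 10^7 m² = 5566 ha

A ≈ 5570 ha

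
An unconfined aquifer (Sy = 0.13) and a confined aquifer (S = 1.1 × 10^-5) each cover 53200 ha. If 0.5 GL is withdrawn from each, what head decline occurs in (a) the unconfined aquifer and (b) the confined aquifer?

A = 53200 ha = 5.32 × 10^8 m²
ΔV = 0.5 GL = 5 × 10^5 m³
Unconfined: Δh_u = ΔV/(Sy·A) = 5 × 10^5/(0.13 × 5.32 × 10^8) = 0.00723 m
Confined: Δh_c = ΔV/(S·A) = 5 × 10^5/(1.1 × 10^-5 × 5.32 × 10^8) = 85.44 m

Δh_u ≈ 0.00723 m; Δh_c ≈ 85.4 m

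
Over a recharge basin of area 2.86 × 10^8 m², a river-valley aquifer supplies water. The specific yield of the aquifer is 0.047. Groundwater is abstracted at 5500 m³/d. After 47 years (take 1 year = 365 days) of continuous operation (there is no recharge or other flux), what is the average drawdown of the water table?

t = 47 years = 17160 d
ΔV = Q × t = 5500 m³/d × 17160 d = 9.435 × 10^7 m³
Δh = ΔV / (Sy × A) = 9.435 × 10^7 / (0.047 × 2.86 × 10^8) = 7.019 m

Δh ≈ 7.02 m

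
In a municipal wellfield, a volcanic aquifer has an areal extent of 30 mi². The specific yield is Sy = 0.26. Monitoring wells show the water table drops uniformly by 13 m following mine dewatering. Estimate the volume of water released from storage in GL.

A = 30 mi² = 7.77 × 10^7 m²
ΔV = Sy × A × Δh = 0.26 × 7.77 × 10^7 m² × 13 m = 2.626 × 10^8 m³
ΔV = 2.626 × 10^8 m³ = 262.6 GL

ΔV ≈ 263 GL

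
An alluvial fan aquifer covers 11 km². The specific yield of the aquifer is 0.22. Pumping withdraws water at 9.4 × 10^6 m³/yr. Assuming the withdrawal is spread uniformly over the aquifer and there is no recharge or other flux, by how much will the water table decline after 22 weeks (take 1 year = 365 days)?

Δh ≈ 1.64 m

A = 11 km² = 1.1 × 10^7 m²
Q = 9.4 × 10^6 m³/yr = 25750 m³/d
t = 22 weeks = 154 d
ΔV = Q × t = 25750 m³/d × 154 d = 3.966 × 10^6 m³
Δh = ΔV / (Sy × A) = 3.966 × 10^6 / (0.22 × 1.1 × 10^7) = 1.639 m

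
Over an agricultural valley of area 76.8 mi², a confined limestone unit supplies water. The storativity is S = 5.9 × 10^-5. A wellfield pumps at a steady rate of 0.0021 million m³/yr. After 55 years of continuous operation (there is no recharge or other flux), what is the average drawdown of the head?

Δh ≈ 9.84 m

A = 76.8 mi² = 1.989 × 10^8 m²
Q = 0.0021 million m³/yr = 5.753 m³/d
t = 55 years = 20080 d
ΔV = Q × t = 5.753 m³/d × 20080 d = 1.155 × 10^5 m³
Δh = ΔV / (S × A) = 1.155 × 10^5 / (5.9 × 10^-5 × 1.989 × 10^8) = 9.842 m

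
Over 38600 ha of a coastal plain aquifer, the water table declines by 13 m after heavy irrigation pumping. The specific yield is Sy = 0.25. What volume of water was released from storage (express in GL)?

A = 38600 ha = 3.86 × 10^8 m²
ΔV = Sy × A × Δh = 0.25 × 3.86 × 10^8 m² × 13 m = 1.254 × 10^9 m³
ΔV = 1.254 × 10^9 m³ = 1254 GL

ΔV ≈ 1250 GL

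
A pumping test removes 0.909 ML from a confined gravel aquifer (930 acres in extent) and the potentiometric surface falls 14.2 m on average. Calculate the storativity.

S ≈ 1.7 × 10^-5

A = 930 acres = 3.764 × 10^6 m²
ΔV = 0.909 ML = 909 m³
S = ΔV / (A × Δh) = 909 m³ / (3.764 × 10^6 m² × 14.2 m) = 1.701 × 10^-5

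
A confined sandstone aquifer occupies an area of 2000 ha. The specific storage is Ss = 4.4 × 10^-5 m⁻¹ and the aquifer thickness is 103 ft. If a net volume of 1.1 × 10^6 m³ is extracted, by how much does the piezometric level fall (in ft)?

b = 103 ft = 31.39 m
S = Ss × b = 4.4 × 10^-5 m⁻¹ × 31.39 m = 1.381 × 10^-3
A = 2000 ha = 2 × 10^7 m²
Δh = ΔV / (S × A) = 1.1 × 10^6 m³ / (0.001381 × 2 × 10^7 m²) = 39.82 m
Δh = 39.82 m = 130.6 ft

Δh ≈ 131 ft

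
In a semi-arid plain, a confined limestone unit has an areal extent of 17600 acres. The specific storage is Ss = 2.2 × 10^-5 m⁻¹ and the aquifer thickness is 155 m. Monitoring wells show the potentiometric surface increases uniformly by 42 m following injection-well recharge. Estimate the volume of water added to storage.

S = Ss × b = 2.2 × 10^-5 m⁻¹ × 155 m = 3.41 × 10^-3
A = 17600 acres = 7.122 × 10^7 m²
ΔV = S × A × Δh = 0.00341 × 7.122 × 10^7 m² × 42 m = 1.02 × 10^7 m³

ΔV ≈ 1.02 × 10^7 m³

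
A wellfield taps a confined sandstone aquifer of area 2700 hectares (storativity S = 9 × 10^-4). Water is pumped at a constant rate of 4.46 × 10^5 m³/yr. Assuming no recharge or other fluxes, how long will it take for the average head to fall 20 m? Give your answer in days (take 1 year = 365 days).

A = 2700 hectares = 2.7 × 10^7 m²
ΔV = S × A × Δh = 9 × 10^-4 × 2.7 × 10^7 × 20 = 4.86 × 10^5 m³
Q = 4.46 × 10^5 m³/yr = 1222 m³/d
t = ΔV / Q = 4.86 × 10^5 m³ / 1222 m³/d = 397.7 d

t ≈ 398 days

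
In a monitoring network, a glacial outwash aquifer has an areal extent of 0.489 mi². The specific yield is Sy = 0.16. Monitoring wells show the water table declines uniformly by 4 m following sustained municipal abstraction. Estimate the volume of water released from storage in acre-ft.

ΔV ≈ 657 acre-ft

A = 0.489 mi² = 1.267 × 10^6 m²
ΔV = Sy × A × Δh = 0.16 × 1.267 × 10^6 m² × 4 m = 8.106 × 10^5 m³
ΔV = 8.106 × 10^5 m³ = 657.1 acre-ft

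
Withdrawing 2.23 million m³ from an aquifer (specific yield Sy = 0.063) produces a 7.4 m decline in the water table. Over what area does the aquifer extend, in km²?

A ≈ 4.78 km²

ΔV = 2.23 million m³ = 2.23 × 10^6 m³
A = ΔV / (Sy × Δh) = 2.23 × 10^6 / (0.063 × 7.4) = 4.783 × 10^6 m²
A = 4.783 × 10^6 m² = 4.783 km²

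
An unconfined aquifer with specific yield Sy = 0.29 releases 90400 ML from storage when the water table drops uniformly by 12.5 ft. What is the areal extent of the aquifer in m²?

Δh = 12.5 ft = 3.81 m
ΔV = 90400 ML = 9.04 × 10^7 m³
A = ΔV / (Sy × Δh) = 9.04 × 10^7 / (0.29 × 3.81) = 8.182 × 10^7 m²

A ≈ 8.18 × 10^7 m²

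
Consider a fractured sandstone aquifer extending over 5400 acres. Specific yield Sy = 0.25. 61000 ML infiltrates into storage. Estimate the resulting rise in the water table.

Δh ≈ 11.2 m

A = 5400 acres = 2.185 × 10^7 m²
ΔV = 61000 ML = 6.1 × 10^7 m³
Δh = ΔV / (Sy × A) = 6.1 × 10^7 m³ / (0.25 × 2.185 × 10^7 m²) = 11.17 m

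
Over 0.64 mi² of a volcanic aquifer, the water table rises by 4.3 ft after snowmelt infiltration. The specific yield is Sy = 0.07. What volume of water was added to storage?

ΔV ≈ 1.52 × 10^5 m³

A = 0.64 mi² = 1.658 × 10^6 m²
Δh = 4.3 ft = 1.311 m
ΔV = Sy × A × Δh = 0.07 × 1.658 × 10^6 m² × 1.311 m = 1.521 × 10^5 m³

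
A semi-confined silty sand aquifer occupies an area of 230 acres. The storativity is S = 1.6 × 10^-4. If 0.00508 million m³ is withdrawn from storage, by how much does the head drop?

Δh ≈ 34.1 m

A = 230 acres = 9.308 × 10^5 m²
ΔV = 0.00508 million m³ = 5080 m³
Δh = ΔV / (S × A) = 5080 m³ / (1.6 × 10^-4 × 9.308 × 10^5 m²) = 34.11 m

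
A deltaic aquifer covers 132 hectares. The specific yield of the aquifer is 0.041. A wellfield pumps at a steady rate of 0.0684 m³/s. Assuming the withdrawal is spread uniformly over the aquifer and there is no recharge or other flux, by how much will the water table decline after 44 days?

A = 132 hectares = 1.32 × 10^6 m²
Q = 0.0684 m³/s = 5910 m³/d
ΔV = Q × t = 5910 m³/d × 44 d = 2.6 × 10^5 m³
Δh = ΔV / (Sy × A) = 2.6 × 10^5 / (0.041 × 1.32 × 10^6) = 4.805 m

Δh ≈ 4.8 m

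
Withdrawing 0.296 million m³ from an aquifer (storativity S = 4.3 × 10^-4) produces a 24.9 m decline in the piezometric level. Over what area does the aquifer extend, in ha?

A ≈ 2760 ha

ΔV = 0.296 million m³ = 2.96 × 10^5 m³
A = ΔV / (S × Δh) = 2.96 × 10^5 / (4.3 × 10^-4 × 24.9) = 2.765 × 10^7 m²
A = 2.765 × 10^7 m² = 2765 ha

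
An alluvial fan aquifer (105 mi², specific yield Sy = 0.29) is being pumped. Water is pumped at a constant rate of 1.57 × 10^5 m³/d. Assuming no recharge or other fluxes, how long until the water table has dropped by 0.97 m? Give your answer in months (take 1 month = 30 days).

t ≈ 16.2 months

A = 105 mi² = 2.719 × 10^8 m²
ΔV = Sy × A × Δh = 0.29 × 2.719 × 10^8 × 0.97 = 7.65 × 10^7 m³
t = ΔV / Q = 7.65 × 10^7 m³ / 1.57 × 10^5 m³/d = 487.3 d
t = 487.3 d ≈ 16.24 months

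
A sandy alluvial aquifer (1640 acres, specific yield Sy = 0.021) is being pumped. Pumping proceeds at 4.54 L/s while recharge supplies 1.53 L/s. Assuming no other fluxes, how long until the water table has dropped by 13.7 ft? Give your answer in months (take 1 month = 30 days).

A = 1640 acres = 6.637 × 10^6 m²
Δh = 13.7 ft = 4.176 m
ΔV = Sy × A × Δh = 0.021 × 6.637 × 10^6 × 4.176 = 5.82 × 10^5 m³
Net withdrawal = 4.54 − 1.53 = 3.01 L/s = 260.1 m³/d
t = ΔV / Q = 5.82 × 10^5 m³ / 260.1 m³/d = 2238 d
t = 2238 d ≈ 74.6 months

t ≈ 74.6 months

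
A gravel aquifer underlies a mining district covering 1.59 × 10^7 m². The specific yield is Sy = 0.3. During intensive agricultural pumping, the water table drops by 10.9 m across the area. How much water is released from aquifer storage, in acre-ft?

ΔV = Sy × A × Δh = 0.3 × 1.59 × 10^7 m² × 10.9 m = 5.199 × 10^7 m³
ΔV = 5.199 × 10^7 m³ = 42150 acre-ft

ΔV ≈ 42200 acre-ft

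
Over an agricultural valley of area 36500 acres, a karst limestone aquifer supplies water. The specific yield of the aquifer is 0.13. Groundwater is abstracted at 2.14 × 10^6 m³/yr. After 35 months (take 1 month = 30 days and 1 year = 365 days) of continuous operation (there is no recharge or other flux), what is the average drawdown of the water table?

A = 36500 acres = 1.477 × 10^8 m²
Q = 2.14 × 10^6 m³/yr = 5863 m³/d
t = 35 months = 1050 d
ΔV = Q × t = 5863 m³/d × 1050 d = 6.156 × 10^6 m³
Δh = ΔV / (Sy × A) = 6.156 × 10^6 / (0.13 × 1.477 × 10^8) = 0.3206 m

Δh ≈ 0.321 m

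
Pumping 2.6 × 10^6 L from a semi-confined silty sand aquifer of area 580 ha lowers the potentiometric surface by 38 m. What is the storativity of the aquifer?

A = 580 ha = 5.8 × 10^6 m²
ΔV = 2.6 × 10^6 L = 2600 m³
S = ΔV / (A × Δh) = 2600 m³ / (5.8 × 10^6 m² × 38 m) = 1.18 × 10^-5

S ≈ 1.2 × 10^-5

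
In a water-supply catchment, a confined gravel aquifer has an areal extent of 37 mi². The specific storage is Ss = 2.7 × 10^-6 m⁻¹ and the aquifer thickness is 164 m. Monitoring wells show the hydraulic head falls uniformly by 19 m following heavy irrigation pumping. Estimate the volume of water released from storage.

S = Ss × b = 2.7 × 10^-6 m⁻¹ × 164 m = 4.428 × 10^-4
A = 37 mi² = 9.583 × 10^7 m²
ΔV = S × A × Δh = 4.428 × 10^-4 × 9.583 × 10^7 m² × 19 m = 8.062 × 10^5 m³

ΔV ≈ 8.06 × 10^5 m³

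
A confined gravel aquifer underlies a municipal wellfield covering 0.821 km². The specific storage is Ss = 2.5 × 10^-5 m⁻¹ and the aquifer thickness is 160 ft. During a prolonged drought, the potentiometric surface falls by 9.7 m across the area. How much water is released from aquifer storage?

b = 160 ft = 48.77 m
S = Ss × b = 2.5 × 10^-5 m⁻¹ × 48.77 m = 1.219 × 10^-3
A = 0.821 km² = 8.21 × 10^5 m²
ΔV = S × A × Δh = 0.001219 × 8.21 × 10^5 m² × 9.7 m = 9709 m³

ΔV ≈ 9710 m³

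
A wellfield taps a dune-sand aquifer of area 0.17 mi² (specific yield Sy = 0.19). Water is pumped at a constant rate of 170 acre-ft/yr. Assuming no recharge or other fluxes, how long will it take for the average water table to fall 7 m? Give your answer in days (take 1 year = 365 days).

t ≈ 1020 days

A = 0.17 mi² = 4.403 × 10^5 m²
ΔV = Sy × A × Δh = 0.19 × 4.403 × 10^5 × 7 = 5.856 × 10^5 m³
Q = 170 acre-ft/yr = 574.5 m³/d
t = ΔV / Q = 5.856 × 10^5 m³ / 574.5 m³/d = 1019 d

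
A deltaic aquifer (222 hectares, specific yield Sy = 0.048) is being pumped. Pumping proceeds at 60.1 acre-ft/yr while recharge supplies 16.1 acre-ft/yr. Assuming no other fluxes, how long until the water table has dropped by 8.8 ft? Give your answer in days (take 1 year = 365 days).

A = 222 hectares = 2.22 × 10^6 m²
Δh = 8.8 ft = 2.682 m
ΔV = Sy × A × Δh = 0.048 × 2.22 × 10^6 × 2.682 = 2.858 × 10^5 m³
Net withdrawal = 60.1 − 16.1 = 44 acre-ft/yr = 148.7 m³/d
t = ΔV / Q = 2.858 × 10^5 m³ / 148.7 m³/d = 1922 d

t ≈ 1920 days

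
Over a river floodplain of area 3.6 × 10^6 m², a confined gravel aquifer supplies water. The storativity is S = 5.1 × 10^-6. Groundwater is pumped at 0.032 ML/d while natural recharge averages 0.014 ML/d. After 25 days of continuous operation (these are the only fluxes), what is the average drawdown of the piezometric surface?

Net abstraction = 0.032 − 0.014 = 0.018 ML/d
Q_net = 0.018 ML/d = 18 m³/d
ΔV = Q × t = 18 m³/d × 25 d = 450 m³
Δh = ΔV / (S × A) = 450 / (5.1 × 10^-6 × 3.6 × 10^6) = 24.51 m

Δh ≈ 24.5 m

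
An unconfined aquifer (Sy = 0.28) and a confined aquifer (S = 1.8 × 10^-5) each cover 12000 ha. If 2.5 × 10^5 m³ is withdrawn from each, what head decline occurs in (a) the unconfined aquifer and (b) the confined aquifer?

A = 12000 ha = 1.2 × 10^8 m²
Unconfined: Δh_u = ΔV/(Sy·A) = 2.5 × 10^5/(0.28 × 1.2 × 10^8) = 0.00744 m
Confined: Δh_c = ΔV/(S·A) = 2.5 × 10^5/(1.8 × 10^-5 × 1.2 × 10^8) = 115.7 m

Δh_u ≈ 0.00744 m; Δh_c ≈ 116 m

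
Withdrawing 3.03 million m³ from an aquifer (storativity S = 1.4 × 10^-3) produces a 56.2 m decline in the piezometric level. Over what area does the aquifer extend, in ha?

A ≈ 3850 ha

ΔV = 3.03 million m³ = 3.03 × 10^6 m³
A = ΔV / (S × Δh) = 3.03 × 10^6 / (0.0014 × 56.2) = 3.851 × 10^7 m²
A = 3.851 × 10^7 m² = 3851 ha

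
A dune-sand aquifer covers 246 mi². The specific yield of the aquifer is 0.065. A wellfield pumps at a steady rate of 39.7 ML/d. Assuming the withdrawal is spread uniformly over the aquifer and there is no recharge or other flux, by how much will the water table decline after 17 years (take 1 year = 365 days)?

Δh ≈ 5.95 m

A = 246 mi² = 6.371 × 10^8 m²
Q = 39.7 ML/d = 39700 m³/d
t = 17 years = 6205 d
ΔV = Q × t = 39700 m³/d × 6205 d = 2.463 × 10^8 m³
Δh = ΔV / (Sy × A) = 2.463 × 10^8 / (0.065 × 6.371 × 10^8) = 5.948 m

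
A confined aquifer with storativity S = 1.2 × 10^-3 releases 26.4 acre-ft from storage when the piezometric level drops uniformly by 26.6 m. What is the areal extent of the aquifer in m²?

ΔV = 26.4 acre-ft = 32560 m³
A = ΔV / (S × Δh) = 32560 / (0.0012 × 26.6) = 1.02 × 10^6 m²

A ≈ 1.02 × 10^6 m²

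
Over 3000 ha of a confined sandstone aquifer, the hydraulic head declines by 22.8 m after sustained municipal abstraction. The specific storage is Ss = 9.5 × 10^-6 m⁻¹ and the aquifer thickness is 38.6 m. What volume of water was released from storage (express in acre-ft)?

ΔV ≈ 203 acre-ft

S = Ss × b = 9.5 × 10^-6 m⁻¹ × 38.6 m = 3.667 × 10^-4
A = 3000 ha = 3 × 10^7 m²
ΔV = S × A × Δh = 3.667 × 10^-4 × 3 × 10^7 m² × 22.8 m = 2.508 × 10^5 m³
ΔV = 2.508 × 10^5 m³ = 203.3 acre-ft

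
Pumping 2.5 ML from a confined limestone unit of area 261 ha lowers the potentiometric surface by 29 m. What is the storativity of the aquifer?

S ≈ 3.3 × 10^-5

A = 261 ha = 2.61 × 10^6 m²
ΔV = 2.5 ML = 2500 m³
S = ΔV / (A × Δh) = 2500 m³ / (2.61 × 10^6 m² × 29 m) = 3.303 × 10^-5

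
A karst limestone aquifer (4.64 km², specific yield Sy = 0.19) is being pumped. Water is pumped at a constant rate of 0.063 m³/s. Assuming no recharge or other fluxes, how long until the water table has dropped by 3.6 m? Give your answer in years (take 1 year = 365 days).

t ≈ 1.6 years

A = 4.64 km² = 4.64 × 10^6 m²
ΔV = Sy × A × Δh = 0.19 × 4.64 × 10^6 × 3.6 = 3.174 × 10^6 m³
Q = 0.063 m³/s = 5443 m³/d
t = ΔV / Q = 3.174 × 10^6 m³ / 5443 m³/d = 583.1 d
t = 583.1 d ≈ 1.597 years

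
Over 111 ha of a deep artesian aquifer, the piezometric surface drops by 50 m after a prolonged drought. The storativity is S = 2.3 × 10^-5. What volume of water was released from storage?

ΔV ≈ 1280 m³

A = 111 ha = 1.11 × 10^6 m²
ΔV = S × A × Δh = 2.3 × 10^-5 × 1.11 × 10^6 m² × 50 m = 1276 m³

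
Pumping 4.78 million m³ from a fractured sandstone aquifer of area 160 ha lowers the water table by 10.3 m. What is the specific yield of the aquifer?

Sy ≈ 0.29

A = 160 ha = 1.6 × 10^6 m²
ΔV = 4.78 million m³ = 4.78 × 10^6 m³
Sy = ΔV / (A × Δh) = 4.78 × 10^6 m³ / (1.6 × 10^6 m² × 10.3 m) = 0.29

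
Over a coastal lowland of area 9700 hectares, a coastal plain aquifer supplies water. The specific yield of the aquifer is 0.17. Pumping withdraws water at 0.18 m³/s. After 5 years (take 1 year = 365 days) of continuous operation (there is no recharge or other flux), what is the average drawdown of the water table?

A = 9700 hectares = 9.7 × 10^7 m²
Q = 0.18 m³/s = 15550 m³/d
t = 5 years = 1825 d
ΔV = Q × t = 15550 m³/d × 1825 d = 2.838 × 10^7 m³
Δh = ΔV / (Sy × A) = 2.838 × 10^7 / (0.17 × 9.7 × 10^7) = 1.721 m

Δh ≈ 1.72 m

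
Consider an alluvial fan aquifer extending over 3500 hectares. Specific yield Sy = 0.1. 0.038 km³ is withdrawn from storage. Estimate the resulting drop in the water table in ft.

A = 3500 hectares = 3.5 × 10^7 m²
ΔV = 0.038 km³ = 3.8 × 10^7 m³
Δh = ΔV / (Sy × A) = 3.8 × 10^7 m³ / (0.1 × 3.5 × 10^7 m²) = 10.86 m
Δh = 10.86 m = 35.62 ft

Δh ≈ 35.6 ft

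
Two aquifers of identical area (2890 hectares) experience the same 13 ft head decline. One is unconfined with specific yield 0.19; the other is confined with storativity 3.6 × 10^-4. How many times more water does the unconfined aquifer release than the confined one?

ΔV_u / ΔV_c ≈ 528

A = 2890 hectares = 2.89 × 10^7 m²
Δh = 13 ft = 3.962 m
Unconfined: ΔV_u = Sy × A × Δh = 0.19 × 2.89 × 10^7 × 3.962 = 2.176 × 10^7 m³
Confined: ΔV_c = S × A × Δh = 3.6 × 10^-4 × 2.89 × 10^7 × 3.962 = 41220 m³
Ratio = ΔV_u / ΔV_c = Sy / S = 0.19 / 3.6 × 10^-4 = 527.8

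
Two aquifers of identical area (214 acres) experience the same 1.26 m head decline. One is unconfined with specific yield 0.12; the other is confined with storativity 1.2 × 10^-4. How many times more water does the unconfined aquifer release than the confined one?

A = 214 acres = 8.66 × 10^5 m²
Unconfined: ΔV_u = Sy × A × Δh = 0.12 × 8.66 × 10^5 × 1.26 = 1.309 × 10^5 m³
Confined: ΔV_c = S × A × Δh = 1.2 × 10^-4 × 8.66 × 10^5 × 1.26 = 130.9 m³
Ratio = ΔV_u / ΔV_c = Sy / S = 0.12 / 1.2 × 10^-4 = 1000

ΔV_u / ΔV_c ≈ 1000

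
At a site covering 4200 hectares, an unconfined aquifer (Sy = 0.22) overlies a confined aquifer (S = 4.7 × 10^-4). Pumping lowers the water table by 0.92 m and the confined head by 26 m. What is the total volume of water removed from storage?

ΔV ≈ 9.01 × 10^6 m³

A = 4200 hectares = 4.2 × 10^7 m²
Unconfined: ΔV_u = Sy × A × Δh_u = 0.22 × 4.2 × 10^7 × 0.92 = 8.501 × 10^6 m³
Confined: ΔV_c = S × A × Δh_c = 4.7 × 10^-4 × 4.2 × 10^7 × 26 = 5.132 × 10^5 m³
Total ΔV = 8.501 × 10^6 + 5.132 × 10^5 = 9.014 × 10^6 m³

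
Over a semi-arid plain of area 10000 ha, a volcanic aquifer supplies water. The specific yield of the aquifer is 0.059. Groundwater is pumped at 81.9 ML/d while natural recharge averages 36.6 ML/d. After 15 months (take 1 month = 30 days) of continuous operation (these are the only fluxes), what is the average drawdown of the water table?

A = 10000 ha = 1 × 10^8 m²
Net abstraction = 81.9 − 36.6 = 45.3 ML/d
Q_net = 45.3 ML/d = 45300 m³/d
t = 15 months = 450 d
ΔV = Q × t = 45300 m³/d × 450 d = 2.038 × 10^7 m³
Δh = ΔV / (Sy × A) = 2.038 × 10^7 / (0.059 × 1 × 10^8) = 3.455 m

Δh ≈ 3.46 m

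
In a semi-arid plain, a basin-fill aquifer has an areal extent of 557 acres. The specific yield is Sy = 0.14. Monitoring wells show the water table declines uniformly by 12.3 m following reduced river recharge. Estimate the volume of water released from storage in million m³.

A = 557 acres = 2.254 × 10^6 m²
ΔV = Sy × A × Δh = 0.14 × 2.254 × 10^6 m² × 12.3 m = 3.882 × 10^6 m³
ΔV = 3.882 × 10^6 m³ = 3.882 million m³

ΔV ≈ 3.88 million m³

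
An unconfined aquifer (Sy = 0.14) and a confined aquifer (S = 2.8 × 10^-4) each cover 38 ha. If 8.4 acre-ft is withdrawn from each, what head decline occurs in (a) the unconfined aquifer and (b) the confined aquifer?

Δh_u ≈ 0.195 m; Δh_c ≈ 97.4 m

A = 38 ha = 3.8 × 10^5 m²
ΔV = 8.4 acre-ft = 10360 m³
Unconfined: Δh_u = ΔV/(Sy·A) = 10360/(0.14 × 3.8 × 10^5) = 0.1948 m
Confined: Δh_c = ΔV/(S·A) = 10360/(2.8 × 10^-4 × 3.8 × 10^5) = 97.38 m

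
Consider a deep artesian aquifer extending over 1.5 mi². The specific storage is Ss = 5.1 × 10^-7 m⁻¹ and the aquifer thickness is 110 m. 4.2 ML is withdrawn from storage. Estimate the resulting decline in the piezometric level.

Δh ≈ 19.3 m

S = Ss × b = 5.1 × 10^-7 m⁻¹ × 110 m = 5.61 × 10^-5
A = 1.5 mi² = 3.885 × 10^6 m²
ΔV = 4.2 ML = 4200 m³
Δh = ΔV / (S × A) = 4200 m³ / (5.61 × 10^-5 × 3.885 × 10^6 m²) = 19.27 m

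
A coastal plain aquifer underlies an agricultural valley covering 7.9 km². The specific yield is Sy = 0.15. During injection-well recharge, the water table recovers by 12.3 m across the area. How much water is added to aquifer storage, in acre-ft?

ΔV ≈ 11800 acre-ft

A = 7.9 km² = 7.9 × 10^6 m²
ΔV = Sy × A × Δh = 0.15 × 7.9 × 10^6 m² × 12.3 m = 1.458 × 10^7 m³
ΔV = 1.458 × 10^7 m³ = 11820 acre-ft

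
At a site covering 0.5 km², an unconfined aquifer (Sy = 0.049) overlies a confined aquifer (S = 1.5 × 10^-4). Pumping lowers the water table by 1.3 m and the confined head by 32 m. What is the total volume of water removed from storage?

ΔV ≈ 34200 m³

A = 0.5 km² = 5 × 10^5 m²
Unconfined: ΔV_u = Sy × A × Δh_u = 0.049 × 5 × 10^5 × 1.3 = 31850 m³
Confined: ΔV_c = S × A × Δh_c = 1.5 × 10^-4 × 5 × 10^5 × 32 = 2400 m³
Total ΔV = 31850 + 2400 = 34250 m³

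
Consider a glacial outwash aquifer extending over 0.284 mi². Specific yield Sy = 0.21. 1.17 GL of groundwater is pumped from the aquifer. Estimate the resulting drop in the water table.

Δh ≈ 7.57 m

A = 0.284 mi² = 7.356 × 10^5 m²
ΔV = 1.17 GL = 1.17 × 10^6 m³
Δh = ΔV / (Sy × A) = 1.17 × 10^6 m³ / (0.21 × 7.356 × 10^5 m²) = 7.574 m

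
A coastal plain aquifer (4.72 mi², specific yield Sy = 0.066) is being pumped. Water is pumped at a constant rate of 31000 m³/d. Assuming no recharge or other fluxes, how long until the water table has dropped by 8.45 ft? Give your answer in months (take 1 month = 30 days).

t ≈ 2.23 months

A = 4.72 mi² = 1.222 × 10^7 m²
Δh = 8.45 ft = 2.576 m
ΔV = Sy × A × Δh = 0.066 × 1.222 × 10^7 × 2.576 = 2.078 × 10^6 m³
t = ΔV / Q = 2.078 × 10^6 m³ / 31000 m³/d = 67.03 d
t = 67.03 d ≈ 2.234 months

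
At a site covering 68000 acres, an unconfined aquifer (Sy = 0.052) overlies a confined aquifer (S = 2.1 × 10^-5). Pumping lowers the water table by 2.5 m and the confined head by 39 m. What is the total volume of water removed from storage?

ΔV ≈ 3.6 × 10^7 m³

A = 68000 acres = 2.752 × 10^8 m²
Unconfined: ΔV_u = Sy × A × Δh_u = 0.052 × 2.752 × 10^8 × 2.5 = 3.577 × 10^7 m³
Confined: ΔV_c = S × A × Δh_c = 2.1 × 10^-5 × 2.752 × 10^8 × 39 = 2.254 × 10^5 m³
Total ΔV = 3.577 × 10^7 + 2.254 × 10^5 = 3.6 × 10^7 m³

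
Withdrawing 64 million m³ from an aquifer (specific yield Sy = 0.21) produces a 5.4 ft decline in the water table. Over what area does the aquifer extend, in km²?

Δh = 5.4 ft = 1.646 m
ΔV = 64 million m³ = 6.4 × 10^7 m³
A = ΔV / (Sy × Δh) = 6.4 × 10^7 / (0.21 × 1.646) = 1.852 × 10^8 m²
A = 1.852 × 10^8 m² = 185.2 km²

A ≈ 185 km²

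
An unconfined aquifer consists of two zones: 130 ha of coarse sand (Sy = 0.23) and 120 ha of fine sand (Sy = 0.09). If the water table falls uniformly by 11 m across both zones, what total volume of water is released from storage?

A₁ = 130 ha = 1.3 × 10^6 m²; A₂ = 120 ha = 1.2 × 10^6 m²
ΔV₁ = 0.23 × 1.3 × 10^6 × 11 = 3.289 × 10^6 m³
ΔV₂ = 0.09 × 1.2 × 10^6 × 11 = 1.188 × 10^6 m³
ΔV = ΔV₁ + ΔV₂ = 4.477 × 10^6 m³

ΔV ≈ 4.48 × 10^6 m³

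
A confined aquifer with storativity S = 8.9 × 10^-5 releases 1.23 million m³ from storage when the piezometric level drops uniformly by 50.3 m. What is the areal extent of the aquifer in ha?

ΔV = 1.23 million m³ = 1.23 × 10^6 m³
A = ΔV / (S × Δh) = 1.23 × 10^6 / (8.9 × 10^-5 × 50.3) = 2.748 × 10^8 m²
A = 2.748 × 10^8 m² = 27480 ha

A ≈ 27500 ha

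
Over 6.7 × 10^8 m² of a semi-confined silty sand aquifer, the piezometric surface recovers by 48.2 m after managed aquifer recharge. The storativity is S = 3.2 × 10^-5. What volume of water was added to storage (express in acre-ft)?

ΔV = S × A × Δh = 3.2 × 10^-5 × 6.7 × 10^8 m² × 48.2 m = 1.033 × 10^6 m³
ΔV = 1.033 × 10^6 m³ = 837.8 acre-ft

ΔV ≈ 838 acre-ft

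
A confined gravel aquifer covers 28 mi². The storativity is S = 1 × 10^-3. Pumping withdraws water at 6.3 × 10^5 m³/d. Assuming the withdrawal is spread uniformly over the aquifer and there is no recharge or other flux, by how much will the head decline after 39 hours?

A = 28 mi² = 7.252 × 10^7 m²
t = 39 hours = 1.625 d
ΔV = Q × t = 6.3 × 10^5 m³/d × 1.625 d = 1.024 × 10^6 m³
Δh = ΔV / (S × A) = 1.024 × 10^6 / (0.001 × 7.252 × 10^7) = 14.12 m

Δh ≈ 14.1 m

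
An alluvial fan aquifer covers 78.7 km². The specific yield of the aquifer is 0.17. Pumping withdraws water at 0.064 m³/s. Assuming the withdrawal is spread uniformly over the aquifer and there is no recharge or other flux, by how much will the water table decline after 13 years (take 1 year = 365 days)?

Δh ≈ 1.96 m

A = 78.7 km² = 7.87 × 10^7 m²
Q = 0.064 m³/s = 5530 m³/d
t = 13 years = 4745 d
ΔV = Q × t = 5530 m³/d × 4745 d = 2.624 × 10^7 m³
Δh = ΔV / (Sy × A) = 2.624 × 10^7 / (0.17 × 7.87 × 10^7) = 1.961 m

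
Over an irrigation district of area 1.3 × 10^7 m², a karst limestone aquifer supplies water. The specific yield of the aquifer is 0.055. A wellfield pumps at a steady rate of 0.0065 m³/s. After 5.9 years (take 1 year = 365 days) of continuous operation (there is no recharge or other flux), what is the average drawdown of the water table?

Δh ≈ 1.69 m

Q = 0.0065 m³/s = 561.6 m³/d
t = 5.9 years = 2154 d
ΔV = Q × t = 561.6 m³/d × 2154 d = 1.209 × 10^6 m³
Δh = ΔV / (Sy × A) = 1.209 × 10^6 / (0.055 × 1.3 × 10^7) = 1.691 m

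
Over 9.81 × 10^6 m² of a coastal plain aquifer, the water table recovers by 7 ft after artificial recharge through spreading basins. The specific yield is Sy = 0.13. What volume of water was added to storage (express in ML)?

Δh = 7 ft = 2.134 m
ΔV = Sy × A × Δh = 0.13 × 9.81 × 10^6 m² × 2.134 m = 2.721 × 10^6 m³
ΔV = 2.721 × 10^6 m³ = 2721 ML

ΔV ≈ 2720 ML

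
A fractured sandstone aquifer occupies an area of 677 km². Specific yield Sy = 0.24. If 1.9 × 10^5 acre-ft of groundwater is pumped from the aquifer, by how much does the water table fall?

A = 677 km² = 6.77 × 10^8 m²
ΔV = 1.9 × 10^5 acre-ft = 2.344 × 10^8 m³
Δh = ΔV / (Sy × A) = 2.344 × 10^8 m³ / (0.24 × 6.77 × 10^8 m²) = 1.442 m

Δh ≈ 1.44 m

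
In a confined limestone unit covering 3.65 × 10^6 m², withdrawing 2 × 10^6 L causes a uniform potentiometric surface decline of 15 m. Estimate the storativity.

ΔV = 2 × 10^6 L = 2000 m³
S = ΔV / (A × Δh) = 2000 m³ / (3.65 × 10^6 m² × 15 m) = 3.653 × 10^-5

S ≈ 3.7 × 10^-5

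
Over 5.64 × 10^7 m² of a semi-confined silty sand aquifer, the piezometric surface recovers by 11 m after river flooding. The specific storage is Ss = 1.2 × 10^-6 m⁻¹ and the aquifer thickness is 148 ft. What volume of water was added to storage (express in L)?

ΔV ≈ 3.36 × 10^7 L

b = 148 ft = 45.11 m
S = Ss × b = 1.2 × 10^-6 m⁻¹ × 45.11 m = 5.413 × 10^-5
ΔV = S × A × Δh = 5.413 × 10^-5 × 5.64 × 10^7 m² × 11 m = 33580 m³
ΔV = 33580 m³ = 3.358 × 10^7 L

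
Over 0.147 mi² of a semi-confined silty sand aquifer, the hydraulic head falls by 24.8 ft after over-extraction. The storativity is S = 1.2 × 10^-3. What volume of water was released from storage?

ΔV ≈ 3450 m³

A = 0.147 mi² = 3.807 × 10^5 m²
Δh = 24.8 ft = 7.559 m
ΔV = S × A × Δh = 0.0012 × 3.807 × 10^5 m² × 7.559 m = 3454 m³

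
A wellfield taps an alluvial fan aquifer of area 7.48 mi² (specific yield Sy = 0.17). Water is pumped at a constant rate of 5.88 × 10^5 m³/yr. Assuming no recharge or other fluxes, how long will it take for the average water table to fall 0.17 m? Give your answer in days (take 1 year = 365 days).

t ≈ 348 days

A = 7.48 mi² = 1.937 × 10^7 m²
ΔV = Sy × A × Δh = 0.17 × 1.937 × 10^7 × 0.17 = 5.599 × 10^5 m³
Q = 5.88 × 10^5 m³/yr = 1611 m³/d
t = ΔV / Q = 5.599 × 10^5 m³ / 1611 m³/d = 347.5 d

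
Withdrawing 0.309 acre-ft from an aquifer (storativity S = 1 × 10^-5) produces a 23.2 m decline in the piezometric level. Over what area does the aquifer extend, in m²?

A ≈ 1.64 × 10^6 m²

ΔV = 0.309 acre-ft = 381.1 m³
A = ΔV / (S × Δh) = 381.1 / (1 × 10^-5 × 23.2) = 1.643 × 10^6 m²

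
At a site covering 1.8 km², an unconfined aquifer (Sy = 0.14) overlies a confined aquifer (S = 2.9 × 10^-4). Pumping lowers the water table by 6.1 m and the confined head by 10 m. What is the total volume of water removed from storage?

ΔV ≈ 1.54 × 10^6 m³

A = 1.8 km² = 1.8 × 10^6 m²
Unconfined: ΔV_u = Sy × A × Δh_u = 0.14 × 1.8 × 10^6 × 6.1 = 1.537 × 10^6 m³
Confined: ΔV_c = S × A × Δh_c = 2.9 × 10^-4 × 1.8 × 10^6 × 10 = 5220 m³
Total ΔV = 1.537 × 10^6 + 5220 = 1.542 × 10^6 m³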